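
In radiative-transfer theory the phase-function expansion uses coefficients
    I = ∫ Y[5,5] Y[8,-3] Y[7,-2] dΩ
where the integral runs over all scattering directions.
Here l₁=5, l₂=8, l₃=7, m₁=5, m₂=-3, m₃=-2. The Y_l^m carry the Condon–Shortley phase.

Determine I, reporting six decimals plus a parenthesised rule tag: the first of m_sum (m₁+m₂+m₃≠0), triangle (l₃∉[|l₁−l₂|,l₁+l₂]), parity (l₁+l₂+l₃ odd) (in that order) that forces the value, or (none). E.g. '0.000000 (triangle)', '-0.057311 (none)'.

-0.161563 (none)

Rules hold: Σm=0, L=20 even, 3≤7≤13.
N = 11·17·15 = 2805
Δ = 6!·4!·10!/21! = 1/814773960
Racah Σ t=1..5: t=1:−1/87091200 t=2:+1/4976640 t=3:−1/2073600 t=4:+1/4976640 t=5:−1/87091200 = -1/9676800
⇒ 3j(5 8 7; 0 0 0)² = 360/46189, sgn +1
Racah Σ t=0..0: t=0:+1/248832000 = 1/248832000
⇒ 3j(5 8 7; 5 -3 -2)² = 63/4199, sgn -1
4πI² = N·(3j₀)²·(3jₘ)² = 340200/1037153
I = -1·√(0.328013/4π) = -0.16156259
No selection rule forces the value: the integral is nonzero (none).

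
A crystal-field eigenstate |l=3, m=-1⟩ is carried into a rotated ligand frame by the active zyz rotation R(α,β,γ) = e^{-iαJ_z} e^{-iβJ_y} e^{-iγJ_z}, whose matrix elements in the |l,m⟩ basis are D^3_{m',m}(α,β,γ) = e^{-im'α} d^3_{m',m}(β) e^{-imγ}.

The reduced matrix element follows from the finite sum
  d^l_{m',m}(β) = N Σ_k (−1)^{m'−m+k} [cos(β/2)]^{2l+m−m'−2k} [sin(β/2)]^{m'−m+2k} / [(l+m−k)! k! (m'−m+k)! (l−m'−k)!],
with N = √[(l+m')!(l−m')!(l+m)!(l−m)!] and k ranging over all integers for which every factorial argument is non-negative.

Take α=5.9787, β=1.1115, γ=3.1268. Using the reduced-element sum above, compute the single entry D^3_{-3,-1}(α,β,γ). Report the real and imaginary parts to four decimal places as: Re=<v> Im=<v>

Re=-0.3364 Im=0.4495

Split into d^3_{-3,-1}(β=1.1115) × two z-phases.
c=cos(1.111500/2)=0.849505, s=sin(1.111500/2)=0.527581; N=√[1·720·2·24]=185.903201
Admissible k: 2..2 (factorial args all ≥0)
  k=2: (−1)^0·185.9032/(48)·0.8495^4·0.5276^2 = +0.561419
d^3_{-3,-1}(1.1115) = +0.561419
Phases: e^{-i·(-3)·5.9787}=+0.611014-0.791620i, e^{-i·(-1)·3.1268}=-0.999891+0.014792i ⇒ D=-0.336423+0.449456i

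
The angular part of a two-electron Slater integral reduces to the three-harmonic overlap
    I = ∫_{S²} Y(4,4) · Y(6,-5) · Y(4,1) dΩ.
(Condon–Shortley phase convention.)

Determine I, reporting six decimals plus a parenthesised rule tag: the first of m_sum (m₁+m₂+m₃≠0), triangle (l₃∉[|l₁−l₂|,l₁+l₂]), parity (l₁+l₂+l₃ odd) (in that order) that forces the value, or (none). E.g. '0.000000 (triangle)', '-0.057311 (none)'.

m-sum 0 ✓  L=14 even ✓  2≤4≤10 ✓
Π(2lᵢ+1) = 9×13×9 = 1053
triangle coeff Δ(4,6,4) = 1/1261260
Σ_t [2,4]: t=2:+1/4608 t=3:−1/1296 t=4:+1/4608 = -7/20736
(3j)²=20/1287 [(4 6 4; 0 0 0)], sign=-1
Σ_t [0,0]: t=0:+1/172800 = 1/172800
(3j)²=2/65 [(4 6 4; 4 -5 1)], sign=-1
⇒ 4πI² = 72/143
I = (+1)√(72/143/(4π)) = 0.20016738
No selection rule forces the value: the integral is nonzero (none).

0.200167 (none)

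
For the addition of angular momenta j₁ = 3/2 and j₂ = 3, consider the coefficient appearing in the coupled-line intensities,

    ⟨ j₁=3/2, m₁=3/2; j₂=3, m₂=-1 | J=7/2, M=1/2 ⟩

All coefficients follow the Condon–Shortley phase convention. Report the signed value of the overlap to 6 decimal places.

+√(8/21) = +0.617213

√[8·1!2!5!/9! · 3!0!2!4!4!3!] = √(1536/7)
  +(−1)^0/∏(0,1,0,2,2,3)! = 1/24  (running 1/24)
⟨..|..⟩ = √(1536/7)·(1/24) = +0.617213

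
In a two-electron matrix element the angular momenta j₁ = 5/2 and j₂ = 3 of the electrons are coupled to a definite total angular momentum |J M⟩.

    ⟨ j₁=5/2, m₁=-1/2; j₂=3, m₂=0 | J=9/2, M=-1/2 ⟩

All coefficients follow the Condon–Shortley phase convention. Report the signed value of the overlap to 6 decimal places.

triangle: 1!*4!*5!/11! = 2880/39916800
(j±m)!: 2!*3!*3!*3!*4!*5! = 1244160
prefactor² = (2J+1)*Δ*N² = 69120/77
  k=0: +1/(0!*1!*3!*3!*1!*2!) = 1/72
  k=1: −1/(1!*0!*2!*2!*2!*3!) = -1/48
Σ = -1/144  ⇒  CG² = 69120/77*(-1/144)² = 10/231
CG = −√(10/231) = -0.208063

-0.208063  (= −√(10/231))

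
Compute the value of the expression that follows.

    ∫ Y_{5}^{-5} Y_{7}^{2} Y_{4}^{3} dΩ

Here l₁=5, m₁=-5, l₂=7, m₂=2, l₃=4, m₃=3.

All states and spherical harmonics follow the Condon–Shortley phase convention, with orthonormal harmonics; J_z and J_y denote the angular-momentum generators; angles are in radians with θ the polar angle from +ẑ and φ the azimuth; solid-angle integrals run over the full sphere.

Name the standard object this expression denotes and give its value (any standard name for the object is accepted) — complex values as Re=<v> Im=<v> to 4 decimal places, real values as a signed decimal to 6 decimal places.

This is a Gaunt coefficient — the integral of a triple product of spherical harmonics over the sphere.
Rules hold: Σm=0, L=16 even, 2≤4≤12.
N = 11·15·9 = 1485
Δ = 8!·2!·6!/17! = 1/6126120
Racah Σ t=3..5: t=3:−1/69120 t=4:+1/20736 t=5:−1/69120 = 1/51840
⇒ 3j(5 7 4; 0 0 0)² = 280/21879, sgn +1
Racah Σ t=8..8: t=8:+1/9676800 = 1/9676800
⇒ 3j(5 7 4; -5 2 3)² = 27/19448, sgn -1
4πI² = N·(3j₀)²·(3jₘ)² = 14175/537251
I = -1·√(0.0263843/4π) = -0.04582136

Gaunt coefficient, -0.045821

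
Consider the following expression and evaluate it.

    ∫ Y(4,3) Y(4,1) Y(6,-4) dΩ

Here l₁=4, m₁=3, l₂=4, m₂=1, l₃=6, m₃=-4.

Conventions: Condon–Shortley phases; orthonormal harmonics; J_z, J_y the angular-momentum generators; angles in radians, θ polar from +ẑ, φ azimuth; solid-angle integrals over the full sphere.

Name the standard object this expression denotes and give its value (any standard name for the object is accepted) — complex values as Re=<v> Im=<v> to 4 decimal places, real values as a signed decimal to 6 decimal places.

This is a Gaunt coefficient — the integral of a triple product of spherical harmonics over the sphere.
Checks pass: Σm=0; 14 even; l₃=6∈[0,8].
(2·4+1)(2·4+1)(2·6+1) = 1053
Δ: 2! 6! 6! / 15! → 1/1261260
sum: t=0:+1/4608 t=1:−1/1296 t=2:+1/4608 = -7/20736
3j²(4 4 6; 0 0 0) = Δ·Π!·Σ² = 20/1287  (sign -1)
sum: t=0:+1/28800 t=1:−1/34560 = 1/172800
3j²(4 4 6; 3 1 -4) = Δ·Π!·Σ² = 1/1430  (sign +1)
combine: 4πI² = 1053·20/1287·1/1430 = 18/1573
take √, sign -1: I = -0.03017637

Gaunt coefficient, -0.030176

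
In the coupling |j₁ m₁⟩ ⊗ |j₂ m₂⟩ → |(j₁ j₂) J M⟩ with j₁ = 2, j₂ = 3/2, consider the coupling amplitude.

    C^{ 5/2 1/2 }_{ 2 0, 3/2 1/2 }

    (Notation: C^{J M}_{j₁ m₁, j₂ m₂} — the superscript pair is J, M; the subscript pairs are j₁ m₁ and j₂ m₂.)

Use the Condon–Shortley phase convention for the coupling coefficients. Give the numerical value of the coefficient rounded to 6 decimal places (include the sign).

−√(3/35) = -0.292770

√[6·1!3!2!/7! · 2!2!2!1!3!2!] = √(48/35)
  +(−1)^0/∏(0,1,2,2,1,0)! = 1/4  (running 1/4)
  +(−1)^1/∏(1,0,1,1,2,1)! = -1/2  (running -1/4)
⟨..|..⟩ = √(48/35)·(-1/4) = -0.292770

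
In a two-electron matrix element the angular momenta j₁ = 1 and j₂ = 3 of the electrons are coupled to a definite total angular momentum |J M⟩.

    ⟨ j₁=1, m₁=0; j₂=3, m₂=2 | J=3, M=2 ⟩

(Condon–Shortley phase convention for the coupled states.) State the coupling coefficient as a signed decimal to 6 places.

√[7·1!1!5!/8! · 1!1!5!1!5!1!] = √(300)
  +(−1)^0/∏(0,1,1,5,0,0)! = 1/120  (running 1/120)
  +(−1)^1/∏(1,0,0,4,1,1)! = -1/24  (running -1/30)
⟨..|..⟩ = √(300)·(-1/30) = -0.577350

-0.577350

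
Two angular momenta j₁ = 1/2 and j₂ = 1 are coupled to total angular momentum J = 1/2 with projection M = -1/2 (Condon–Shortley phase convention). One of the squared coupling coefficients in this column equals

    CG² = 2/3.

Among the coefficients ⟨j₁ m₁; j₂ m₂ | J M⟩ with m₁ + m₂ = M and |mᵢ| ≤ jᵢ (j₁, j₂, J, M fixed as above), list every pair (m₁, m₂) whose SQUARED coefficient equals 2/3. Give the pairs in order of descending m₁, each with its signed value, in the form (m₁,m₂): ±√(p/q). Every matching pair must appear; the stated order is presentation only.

(1/2,-1): +√(2/3)

Admissible pairs with m₁+m₂ = M = -1/2: (-1/2,0), (1/2,-1)
  (m₁,m₂)=(1/2,-1): CG² = 2/3, CG = +√(2/3)   ← matches the target
  (m₁,m₂)=(-1/2,0): CG² = 1/3, CG = −√(1/3)
Pairs with CG² = 2/3: (1/2,-1): +√(2/3)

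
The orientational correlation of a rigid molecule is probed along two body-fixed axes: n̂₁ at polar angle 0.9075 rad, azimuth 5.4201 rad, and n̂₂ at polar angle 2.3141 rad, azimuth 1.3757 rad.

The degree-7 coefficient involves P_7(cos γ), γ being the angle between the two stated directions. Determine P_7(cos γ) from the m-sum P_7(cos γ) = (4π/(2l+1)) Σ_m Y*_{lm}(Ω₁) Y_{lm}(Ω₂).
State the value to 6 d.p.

0.142216

Expand P_7 via completeness: Σ_{m} conj(Y_{7,m}) at Ω₁ times Y_{7,m} at Ω₂ —
  term(m=-7) = -0.00553 - 0.00020j   from Y*(Ω₁)=0.09157 + 0.02256j, Y(Ω₂)=-0.05740 + 0.01194j
  term(m=-6) = -0.03601 + 0.04237j   from Y*(Ω₁)=0.12392 + 0.24632j, Y(Ω₂)=0.07856 + 0.18571j
  term(m=-5) = 0.03392 + 0.16878j   from Y*(Ω₁)=-0.16929 + 0.40381j, Y(Ω₂)=0.32553 - 0.22047j
  term(m=-4) = 0.12909 + 0.06551j   from Y*(Ω₁)=-0.31982 + 0.10271j, Y(Ω₂)=-0.30625 - 0.30319j
  term(m=-3) = -0.00881 + 0.00407j   from Y*(Ω₁)=0.06768 + 0.04171j, Y(Ω₂)=-0.06745 + 0.10177j
  term(m=-2) = 0.02645 - 0.11055j   from Y*(Ω₁)=0.05692 + 0.36339j, Y(Ω₂)=-0.28581 - 0.11755j
  term(m=-1) = -0.01348 - 0.01708j   from Y*(Ω₁)=-0.05198 + 0.06075j, Y(Ω₂)=-0.05275 + 0.26694j
  term(m=+0) = -0.08152 + 0.00000j   from Y*(Ω₁)=0.34450 + 0.00000j, Y(Ω₂)=-0.23662 + 0.00000j
  term(m=+1) = -0.01348 + 0.01708j   from Y*(Ω₁)=0.05198 + 0.06075j, Y(Ω₂)=0.05275 + 0.26694j
  term(m=+2) = 0.02645 + 0.11055j   from Y*(Ω₁)=0.05692 - 0.36339j, Y(Ω₂)=-0.28581 + 0.11755j
  term(m=+3) = -0.00881 - 0.00407j   from Y*(Ω₁)=-0.06768 + 0.04171j, Y(Ω₂)=0.06745 + 0.10177j
  term(m=+4) = 0.12909 - 0.06551j   from Y*(Ω₁)=-0.31982 - 0.10271j, Y(Ω₂)=-0.30625 + 0.30319j
  term(m=+5) = 0.03392 - 0.16878j   from Y*(Ω₁)=0.16929 + 0.40381j, Y(Ω₂)=-0.32553 - 0.22047j
  term(m=+6) = -0.03601 - 0.04237j   from Y*(Ω₁)=0.12392 - 0.24632j, Y(Ω₂)=0.07856 - 0.18571j
  term(m=+7) = -0.00553 + 0.00020j   from Y*(Ω₁)=-0.09157 + 0.02256j, Y(Ω₂)=0.05740 + 0.01194j
Σ over m = 0.16976 - 0.00000j; ×(4π/15) → 0.14222 - 0.00000j. Real part: 0.142216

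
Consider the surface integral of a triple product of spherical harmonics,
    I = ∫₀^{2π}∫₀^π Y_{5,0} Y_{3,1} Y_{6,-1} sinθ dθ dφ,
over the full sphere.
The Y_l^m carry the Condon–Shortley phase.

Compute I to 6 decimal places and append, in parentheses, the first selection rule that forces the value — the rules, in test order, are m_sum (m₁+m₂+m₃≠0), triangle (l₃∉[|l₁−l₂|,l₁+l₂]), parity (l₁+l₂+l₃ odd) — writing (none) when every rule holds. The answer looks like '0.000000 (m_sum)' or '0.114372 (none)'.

Checks pass: Σm=0; 14 even; l₃=6∈[2,8].
(2·5+1)(2·3+1)(2·6+1) = 1001
Δ: 2! 8! 4! / 15! → 1/675675
sum: t=0:+1/8640 t=1:−1/2304 t=2:+1/8640 = -7/34560
3j²(5 3 6; 0 0 0) = Δ·Π!·Σ² = 7/429  (sign -1)
sum: t=0:+1/34560 t=1:−1/3456 t=2:+1/5760 = -1/11520
3j²(5 3 6; 0 1 -1) = Δ·Π!·Σ² = 2/429  (sign +1)
combine: 4πI² = 1001·7/429·2/429 = 98/1287
take √, sign -1: I = -0.07784287
No selection rule forces the value: the integral is nonzero (none).

-0.077843 (none)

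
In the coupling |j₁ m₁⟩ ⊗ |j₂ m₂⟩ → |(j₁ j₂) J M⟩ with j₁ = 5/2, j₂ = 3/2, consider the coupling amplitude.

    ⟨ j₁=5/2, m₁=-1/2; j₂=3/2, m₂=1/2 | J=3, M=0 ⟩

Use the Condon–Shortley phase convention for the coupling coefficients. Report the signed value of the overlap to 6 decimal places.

j₁+j₂−J=1  J+j₁−j₂=4  J−j₁+j₂=2  j₁+j₂+J+1=8
(j₁±m₁, j₂±m₂, J±M) = (2,3,2,1,3,3)
P² = 36/5
sum k=0..1:
  [0] +1/12 = 1/12
  [1] −1/4 = -1/4
S = -1/6
C² = P²·S² = 1/5 ; C = -0.447214

-0.447214  (= −√(1/5))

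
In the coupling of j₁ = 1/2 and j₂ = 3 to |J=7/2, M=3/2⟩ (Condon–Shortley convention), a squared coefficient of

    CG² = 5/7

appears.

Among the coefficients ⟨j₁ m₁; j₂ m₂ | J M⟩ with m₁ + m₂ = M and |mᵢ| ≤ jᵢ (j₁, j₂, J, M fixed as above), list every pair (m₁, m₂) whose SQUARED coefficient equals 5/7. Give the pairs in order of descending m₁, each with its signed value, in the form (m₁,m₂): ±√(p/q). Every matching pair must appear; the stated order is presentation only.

Admissible pairs with m₁+m₂ = M = 3/2: (-1/2,2), (1/2,1)
  (m₁,m₂)=(1/2,1): CG² = 5/7, CG = +√(5/7)   ← matches the target
  (m₁,m₂)=(-1/2,2): CG² = 2/7, CG = +√(2/7)
Pairs with CG² = 5/7: (1/2,1): +√(5/7)

(1/2,1): +√(5/7)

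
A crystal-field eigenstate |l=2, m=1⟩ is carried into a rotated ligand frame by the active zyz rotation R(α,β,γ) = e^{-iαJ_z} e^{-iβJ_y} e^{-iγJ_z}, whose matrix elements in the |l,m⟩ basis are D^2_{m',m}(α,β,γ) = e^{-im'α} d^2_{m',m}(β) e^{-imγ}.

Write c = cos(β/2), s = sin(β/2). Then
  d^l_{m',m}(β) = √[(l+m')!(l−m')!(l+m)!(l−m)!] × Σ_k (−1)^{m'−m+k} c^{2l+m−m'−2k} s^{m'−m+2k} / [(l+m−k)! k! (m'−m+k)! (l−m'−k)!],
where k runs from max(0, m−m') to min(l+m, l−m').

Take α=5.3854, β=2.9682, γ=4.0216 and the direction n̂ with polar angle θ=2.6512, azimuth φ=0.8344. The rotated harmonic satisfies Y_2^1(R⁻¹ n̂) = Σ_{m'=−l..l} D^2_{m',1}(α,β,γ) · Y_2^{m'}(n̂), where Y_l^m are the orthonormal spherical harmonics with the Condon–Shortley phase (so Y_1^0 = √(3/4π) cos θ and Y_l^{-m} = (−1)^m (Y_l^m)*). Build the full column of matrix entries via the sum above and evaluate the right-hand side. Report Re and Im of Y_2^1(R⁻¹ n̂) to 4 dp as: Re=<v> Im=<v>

Re=0.3324 Im=0.0803

Need the full column D^2_{m',1} for m'=−2..2 at α=5.3854, β=2.9682, γ=4.0216.
cos(β/2)=0.086588, sin(β/2)=0.996244
d^2_{-2,1}: single k=3 term ⇒ +0.171232;  D = +0.152973+0.076939i
d^2_{-1,1}: k∈[2..3] ⇒ +0.022324 -0.985061 = -0.962738;  D = -0.197863-0.942186i
d^2_{0,1}: k∈[1..2] ⇒ +0.001584 -0.209715 = -0.208131;  D = +0.132610-0.160416i
d^2_{1,1}: k∈[0..1] ⇒ +0.000056 -0.022324 = -0.022267;  D = +0.022264+0.000396i
d^2_{2,1}: single k=0 term ⇒ -0.001293;  D = +0.000788+0.001026i
Y_2^{m'}(θ=2.6512,φ=0.8344) and Σ D·Y over m':
  (+0.1530+0.0769i)·(-0.0084-0.0853i)  (-0.1979-0.9422i)·(-0.2156+0.2378i)  (+0.1326-0.1604i)·(+0.4209+0.0000i)  (+0.0223+0.0004i)·(+0.2156+0.2378i)  (+0.0008+0.0010i)·(-0.0084+0.0853i)
Y_2^1(R⁻¹ n̂) = +0.332414+0.080283i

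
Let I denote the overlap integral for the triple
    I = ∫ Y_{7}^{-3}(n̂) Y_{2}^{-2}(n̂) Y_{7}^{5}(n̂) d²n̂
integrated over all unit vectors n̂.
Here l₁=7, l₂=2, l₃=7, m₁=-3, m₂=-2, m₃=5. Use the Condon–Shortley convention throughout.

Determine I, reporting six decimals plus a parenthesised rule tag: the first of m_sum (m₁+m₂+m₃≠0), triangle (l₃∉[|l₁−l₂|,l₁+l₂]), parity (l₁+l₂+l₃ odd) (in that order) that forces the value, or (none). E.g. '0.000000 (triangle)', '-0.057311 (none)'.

Checks pass: Σm=0; 16 even; l₃=7∈[5,9].
(2·7+1)(2·2+1)(2·7+1) = 1125
Δ: 2! 12! 2! / 17! → 1/185640
sum: t=0:+1/2419200 t=1:−1/518400 t=2:+1/2419200 = -1/907200
3j²(7 2 7; 0 0 0) = Δ·Π!·Σ² = 56/3315  (sign +1)
sum: t=0:+1/29030400 = 1/29030400
3j²(7 2 7; -3 -2 5) = Δ·Π!·Σ² = 99/7735  (sign +1)
combine: 4πI² = 1125·56/3315·99/7735 = 11880/48841
take √, sign +1: I = 0.13912687
No selection rule forces the value: the integral is nonzero (none).

0.139127 (none)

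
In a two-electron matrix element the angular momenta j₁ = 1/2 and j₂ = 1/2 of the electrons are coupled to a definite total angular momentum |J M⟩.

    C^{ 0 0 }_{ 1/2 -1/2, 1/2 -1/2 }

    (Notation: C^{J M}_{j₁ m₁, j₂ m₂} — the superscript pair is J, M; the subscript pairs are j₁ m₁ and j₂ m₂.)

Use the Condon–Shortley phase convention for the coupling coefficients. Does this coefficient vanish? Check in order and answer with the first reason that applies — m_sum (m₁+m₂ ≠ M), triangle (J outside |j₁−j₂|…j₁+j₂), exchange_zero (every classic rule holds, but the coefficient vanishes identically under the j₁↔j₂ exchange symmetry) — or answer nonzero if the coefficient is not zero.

m-sum: m₁+m₂ = -1/2+(-1/2) = -1, M = 0  ✗ ⇒ coefficient is 0

m_sum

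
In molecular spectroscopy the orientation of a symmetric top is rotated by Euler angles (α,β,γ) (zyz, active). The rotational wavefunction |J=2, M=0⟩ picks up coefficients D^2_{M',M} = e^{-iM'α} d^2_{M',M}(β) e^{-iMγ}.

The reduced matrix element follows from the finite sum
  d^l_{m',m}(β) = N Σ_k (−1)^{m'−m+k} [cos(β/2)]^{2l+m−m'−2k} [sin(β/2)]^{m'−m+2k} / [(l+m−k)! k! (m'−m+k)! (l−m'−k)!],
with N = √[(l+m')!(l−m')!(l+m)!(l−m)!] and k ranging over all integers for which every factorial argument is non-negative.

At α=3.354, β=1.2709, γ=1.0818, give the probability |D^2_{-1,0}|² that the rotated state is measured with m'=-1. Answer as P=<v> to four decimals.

P=0.1195

D^2_{-1,0}(3.3540,1.2709,1.0818) = e^{-i·-1·3.3540}·d^2_{-1,0}(1.2709)·e^{-i·0·1.0818}. Compute d first:
c=cos(1.270900/2)=0.804805, s=sin(1.270900/2)=0.593540; N=√[1·6·2·2]=4.898979
The bounds max(0,m−m')=1 and min(l+m,l−m')=2 give 2 terms
  k=1: (−1)^0·4.8990/(2)·0.8048^3·0.5935^1 = +0.757874
  k=2: (−1)^1·4.8990/(2)·0.8048^1·0.5935^3 = -0.412207
d^2_{-1,0}(1.2709) = +0.757874 -0.412207 = +0.345667
|D^2_{-1,0}|² = |d^2_{-1,0}(β)|² = (+0.345667)² = 0.119485 (the z-rotation phases have unit modulus)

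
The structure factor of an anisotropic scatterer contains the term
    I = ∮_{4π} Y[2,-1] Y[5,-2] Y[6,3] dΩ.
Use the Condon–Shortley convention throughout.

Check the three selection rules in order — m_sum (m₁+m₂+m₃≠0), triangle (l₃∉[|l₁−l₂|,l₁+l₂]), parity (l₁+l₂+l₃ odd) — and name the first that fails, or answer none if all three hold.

parity

m₁+m₂+m₃ = -1 − 2 + 3 = 0  ✓
triangle: |2−5|=3 ≤ l₃=6 ≤ 2+5=7  ✓
parity: l₁+l₂+l₃ = 13 is odd  ✗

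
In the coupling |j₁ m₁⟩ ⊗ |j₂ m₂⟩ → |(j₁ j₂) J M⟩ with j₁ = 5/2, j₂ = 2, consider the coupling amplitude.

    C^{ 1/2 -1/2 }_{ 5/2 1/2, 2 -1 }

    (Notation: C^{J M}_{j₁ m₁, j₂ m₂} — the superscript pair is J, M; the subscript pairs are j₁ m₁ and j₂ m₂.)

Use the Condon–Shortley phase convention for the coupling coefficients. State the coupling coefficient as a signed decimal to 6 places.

j₁+j₂−J=4  J+j₁−j₂=1  J−j₁+j₂=0  j₁+j₂+J+1=6
(j₁±m₁, j₂±m₂, J±M) = (3,2,1,3,0,1)
P² = 24/5
sum k=1..1:
  [1] −1/6 = -1/6
S = -1/6
C² = P²·S² = 2/15 ; C = -0.365148

-0.365148  (= −√(2/15))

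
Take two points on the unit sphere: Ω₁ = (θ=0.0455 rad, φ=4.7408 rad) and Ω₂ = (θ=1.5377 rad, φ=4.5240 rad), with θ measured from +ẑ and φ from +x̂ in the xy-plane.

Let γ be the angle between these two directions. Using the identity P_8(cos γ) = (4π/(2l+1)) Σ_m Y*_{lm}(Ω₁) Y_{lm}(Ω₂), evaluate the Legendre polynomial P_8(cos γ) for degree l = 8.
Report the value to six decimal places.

0.216316

Summing Y*_{l m}(θ₁,φ₁)·Y_{l m}(θ₂,φ₂) over m ∈ [−8, 8]; prefactor 4π/(2·8+1) = 0.739198:
  [-8]  conj(Y_{8,-8})(Ω₁) = (0.000000, 0.000000) ; Y_{8,-8}(Ω₂) = (0.032659, 0.512135) ; Δ = (-0.000000, 0.000000)
  [-7]  conj(Y_{8,-7})(Ω₁) = (-0.000000, 0.000000) ; Y_{8,-7}(Ω₂) = (0.065814, -0.016950) ; Δ = (0.000000, 0.000000)
  [-6]  conj(Y_{8,-6})(Ω₁) = (-0.000000, -0.000000) ; Y_{8,-6}(Ω₂) = (0.157334, 0.333798) ; Δ = (-0.000000, -0.000000)
  [-5]  conj(Y_{8,-5})(Ω₁) = (0.000000, -0.000002) ; Y_{8,-5}(Ω₂) = (0.064745, -0.047093) ; Δ = (-0.000000, -0.000000)
  [-4]  conj(Y_{8,-4})(Ω₁) = (0.000057, 0.000007) ; Y_{8,-4}(Ω₂) = (0.239174, 0.224407) ; Δ = (0.000012, 0.000014)
  [-3]  conj(Y_{8,-3})(Ω₁) = (-0.000111, 0.001300) ; Y_{8,-3}(Ω₂) = (0.045922, -0.072413) ; Δ = (0.000089, 0.000068)
  [-2]  conj(Y_{8,-2})(Ω₁) = (-0.021077, -0.001199) ; Y_{8,-2}(Ω₂) = (0.288821, 0.114281) ; Δ = (-0.005951, -0.002755)
  [-1]  conj(Y_{8,-1})(Ω₁) = (0.006261, -0.220318) ; Y_{8,-1}(Ω₂) = (0.016514, -0.086618) ; Δ = (-0.018980, -0.004181)
  [+0]  conj(Y_{8,0})(Ω₁) = (1.120162, -0.000000) ; Y_{8,0}(Ω₂) = (0.305576, 0.000000) ; Δ = (0.342294, 0.000000)
  [+1]  conj(Y_{8,1})(Ω₁) = (-0.006261, -0.220318) ; Y_{8,1}(Ω₂) = (-0.016514, -0.086618) ; Δ = (-0.018980, 0.004181)
  [+2]  conj(Y_{8,2})(Ω₁) = (-0.021077, 0.001199) ; Y_{8,2}(Ω₂) = (0.288821, -0.114281) ; Δ = (-0.005951, 0.002755)
  [+3]  conj(Y_{8,3})(Ω₁) = (0.000111, 0.001300) ; Y_{8,3}(Ω₂) = (-0.045922, -0.072413) ; Δ = (0.000089, -0.000068)
  [+4]  conj(Y_{8,4})(Ω₁) = (0.000057, -0.000007) ; Y_{8,4}(Ω₂) = (0.239174, -0.224407) ; Δ = (0.000012, -0.000014)
  [+5]  conj(Y_{8,5})(Ω₁) = (-0.000000, -0.000002) ; Y_{8,5}(Ω₂) = (-0.064745, -0.047093) ; Δ = (-0.000000, 0.000000)
  [+6]  conj(Y_{8,6})(Ω₁) = (-0.000000, 0.000000) ; Y_{8,6}(Ω₂) = (0.157334, -0.333798) ; Δ = (-0.000000, 0.000000)
  [+7]  conj(Y_{8,7})(Ω₁) = (0.000000, 0.000000) ; Y_{8,7}(Ω₂) = (-0.065814, -0.016950) ; Δ = (0.000000, -0.000000)
  [+8]  conj(Y_{8,8})(Ω₁) = (0.000000, -0.000000) ; Y_{8,8}(Ω₂) = (0.032659, -0.512135) ; Δ = (-0.000000, -0.000000)
Total Σ_m = (0.292636, -0.000000). Multiply by 0.739198: (0.216316, -0.000000). P_8(cos γ) = 0.216316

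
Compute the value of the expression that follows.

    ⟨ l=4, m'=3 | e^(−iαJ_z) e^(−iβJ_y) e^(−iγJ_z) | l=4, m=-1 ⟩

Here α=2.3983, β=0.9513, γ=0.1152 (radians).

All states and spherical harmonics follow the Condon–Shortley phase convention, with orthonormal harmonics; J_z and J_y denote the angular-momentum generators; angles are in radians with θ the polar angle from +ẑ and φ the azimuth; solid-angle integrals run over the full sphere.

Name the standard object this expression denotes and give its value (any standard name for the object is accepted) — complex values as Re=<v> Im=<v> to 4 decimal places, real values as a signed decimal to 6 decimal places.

Wigner D-matrix element, Re=0.2136 Im=-0.2184

This is a Wigner D-matrix element — the rotation-matrix element ⟨l m'| R(α,β,γ) |l m⟩ in the angular-momentum basis.
D^4_{3,-1}(2.3983,0.9513,0.1152) = e^{-i·3·2.3983}·d^4_{3,-1}(0.9513)·e^{-i·-1·0.1152}. Compute d first:
Half-angle: c=0.888995, s=0.457916. N=√(5040·1·6·120)=1904.940944
k∈{0,1} keeps every argument non-negative
  k=0: (−1)^4·1904.9409/(144)·0.8890^4·0.4579^4 = +0.363297
  k=1: (−1)^5·1904.9409/(240)·0.8890^2·0.4579^6 = -0.057834
d^4_{3,-1}(0.9513) = +0.363297 -0.057834 = +0.305462
Phases: e^{-i·(3)·2.3983}=+0.612391-0.790555i, e^{-i·(-1)·0.1152}=+0.993372+0.114945i ⇒ D=+0.213580-0.218382i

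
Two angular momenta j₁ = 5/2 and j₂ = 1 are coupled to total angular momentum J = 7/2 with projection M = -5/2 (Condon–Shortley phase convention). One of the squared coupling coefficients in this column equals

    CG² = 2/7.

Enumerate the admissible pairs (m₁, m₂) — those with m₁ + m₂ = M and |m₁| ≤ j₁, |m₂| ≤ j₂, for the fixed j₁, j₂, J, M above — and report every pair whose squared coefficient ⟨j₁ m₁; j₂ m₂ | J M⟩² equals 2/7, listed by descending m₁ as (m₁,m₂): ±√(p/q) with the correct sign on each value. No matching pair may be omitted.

Admissible pairs with m₁+m₂ = M = -5/2: (-5/2,0), (-3/2,-1)
  (m₁,m₂)=(-3/2,-1): CG² = 5/7, CG = +√(5/7)
  (m₁,m₂)=(-5/2,0): CG² = 2/7, CG = +√(2/7)   ← matches the target
Pairs with CG² = 2/7: (-5/2,0): +√(2/7)

(-5/2,0): +√(2/7)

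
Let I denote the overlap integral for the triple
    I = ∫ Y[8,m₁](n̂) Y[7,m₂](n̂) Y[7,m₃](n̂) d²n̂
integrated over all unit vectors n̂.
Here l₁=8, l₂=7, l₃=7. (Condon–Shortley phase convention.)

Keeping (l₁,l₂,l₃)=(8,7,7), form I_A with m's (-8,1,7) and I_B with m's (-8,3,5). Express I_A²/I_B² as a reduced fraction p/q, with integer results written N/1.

Same 8,7,7: normalisation and zero-m 3j drop out of the ratio.
A: Δ: 8! 8! 6! / 23! → 1/22086194130; sum: t=8:+1/1170505728000 = 1/1170505728000; 3j²(8 7 7; -8 1 7) = Δ·Π!·Σ² = 13/7429  (sign +1)
B: Δ: 8! 8! 6! / 23! → 1/22086194130; sum: t=8:+1/78033715200 = 1/78033715200; 3j²(8 7 7; -8 3 5) = Δ·Π!·Σ² = 675/52003  (sign +1)
I_A²/I_B² = (13/7429)/(675/52003) = 91/675

91/675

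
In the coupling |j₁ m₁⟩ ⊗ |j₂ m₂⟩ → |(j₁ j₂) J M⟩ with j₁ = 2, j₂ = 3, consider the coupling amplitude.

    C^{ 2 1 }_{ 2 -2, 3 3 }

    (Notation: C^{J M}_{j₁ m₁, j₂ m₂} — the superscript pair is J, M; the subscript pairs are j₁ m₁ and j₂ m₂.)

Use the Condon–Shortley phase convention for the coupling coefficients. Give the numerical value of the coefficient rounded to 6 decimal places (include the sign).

−√(5/14) ≈ -0.597614

√[5·3!1!3!/8! · 0!4!6!0!3!1!] = √(3240/7)
  +(−1)^3/∏(3,0,1,3,0,0)! = -1/36  (running -1/36)
⟨..|..⟩ = √(3240/7)·(-1/36) = -0.597614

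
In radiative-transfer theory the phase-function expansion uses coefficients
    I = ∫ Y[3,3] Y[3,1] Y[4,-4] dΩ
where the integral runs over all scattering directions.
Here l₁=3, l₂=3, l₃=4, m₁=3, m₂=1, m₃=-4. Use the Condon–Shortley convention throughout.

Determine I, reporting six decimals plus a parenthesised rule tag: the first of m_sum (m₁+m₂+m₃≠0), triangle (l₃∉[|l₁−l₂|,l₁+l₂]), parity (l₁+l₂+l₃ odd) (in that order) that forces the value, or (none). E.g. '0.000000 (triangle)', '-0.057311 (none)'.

-0.166198 (none)

m-sum 0 ✓  L=10 even ✓  0≤4≤6 ✓
Π(2lᵢ+1) = 7×7×9 = 441
triangle coeff Δ(3,3,4) = 1/34650
Σ_t [0,2]: t=0:+1/72 t=1:−1/16 t=2:+1/72 = -5/144
(3j)²=2/77 [(3 3 4; 0 0 0)], sign=-1
Σ_t [0,0]: t=0:+1/1152 = 1/1152
(3j)²=1/33 [(3 3 4; 3 1 -4)], sign=+1
⇒ 4πI² = 42/121
I = (-1)√(42/121/(4π)) = -0.16619847
No selection rule forces the value: the integral is nonzero (none).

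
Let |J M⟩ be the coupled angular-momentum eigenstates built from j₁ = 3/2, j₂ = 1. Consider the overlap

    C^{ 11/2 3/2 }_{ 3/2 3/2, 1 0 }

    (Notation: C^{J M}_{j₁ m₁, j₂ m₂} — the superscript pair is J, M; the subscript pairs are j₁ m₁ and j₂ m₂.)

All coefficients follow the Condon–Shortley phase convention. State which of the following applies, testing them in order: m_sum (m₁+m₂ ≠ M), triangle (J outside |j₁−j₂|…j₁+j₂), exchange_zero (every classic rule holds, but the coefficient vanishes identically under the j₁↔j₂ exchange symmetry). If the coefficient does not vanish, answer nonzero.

m-sum: m₁+m₂ = 3/2+0 = 3/2, M = 3/2  ✓
triangle: need |j₁−j₂| ≤ J ≤ j₁+j₂, i.e. J ∈ [1/2, 5/2]; J = 11/2 is outside ✗ ⇒ coefficient is 0

triangle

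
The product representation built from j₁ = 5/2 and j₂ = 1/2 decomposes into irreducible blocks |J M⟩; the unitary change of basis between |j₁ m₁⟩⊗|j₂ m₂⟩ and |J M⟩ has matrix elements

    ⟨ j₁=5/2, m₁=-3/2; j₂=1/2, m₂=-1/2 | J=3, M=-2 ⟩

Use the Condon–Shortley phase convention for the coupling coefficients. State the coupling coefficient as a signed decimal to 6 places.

+√(5/6) = +0.912871

triangle: 0!*5!*1!/7! = 120/5040
(j±m)!: 1!*4!*0!*1!*1!*5! = 2880
prefactor² = (2J+1)*Δ*N² = 480
  k=0: +1/(0!*0!*4!*0!*1!*1!) = 1/24
Σ = 1/24  ⇒  CG² = 480*(1/24)² = 5/6
CG = +√(5/6) = +0.912871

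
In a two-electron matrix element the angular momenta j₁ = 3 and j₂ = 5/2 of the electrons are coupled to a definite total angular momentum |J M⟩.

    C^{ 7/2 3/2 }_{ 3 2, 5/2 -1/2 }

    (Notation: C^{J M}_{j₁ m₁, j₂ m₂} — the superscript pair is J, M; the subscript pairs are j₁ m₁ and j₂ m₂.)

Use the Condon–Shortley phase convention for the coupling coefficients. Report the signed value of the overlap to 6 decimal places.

triangle: 2!·4!·3!/10! = 288/3628800
(j±m)!: 5!·1!·2!·3!·5!·2! = 345600
prefactor² = (2J+1)·Δ·N² = 1536/7
  k=0: +1/(0!·2!·1!·2!·3!·1!) = 1/24
  k=1: −1/(1!·1!·0!·1!·4!·2!) = -1/48
Σ = 1/48  ⇒  CG² = 1536/7·(1/48)² = 2/21
CG = +√(2/21) = +0.308607

+0.308607  (= +√(2/21))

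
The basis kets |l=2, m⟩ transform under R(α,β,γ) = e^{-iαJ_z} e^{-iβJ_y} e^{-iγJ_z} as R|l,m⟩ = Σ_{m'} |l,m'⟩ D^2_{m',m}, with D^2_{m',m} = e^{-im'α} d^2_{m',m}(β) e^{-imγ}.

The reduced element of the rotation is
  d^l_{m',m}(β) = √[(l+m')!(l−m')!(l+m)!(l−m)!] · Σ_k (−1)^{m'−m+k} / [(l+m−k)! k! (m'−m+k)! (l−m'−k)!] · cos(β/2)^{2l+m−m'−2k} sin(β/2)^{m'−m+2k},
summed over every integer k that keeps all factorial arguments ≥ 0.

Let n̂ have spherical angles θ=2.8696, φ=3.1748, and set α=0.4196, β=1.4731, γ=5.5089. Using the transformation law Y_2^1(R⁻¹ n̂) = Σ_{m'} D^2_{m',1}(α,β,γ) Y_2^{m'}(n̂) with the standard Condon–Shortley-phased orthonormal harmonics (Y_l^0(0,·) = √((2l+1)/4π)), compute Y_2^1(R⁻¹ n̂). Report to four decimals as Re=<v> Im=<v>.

Re=0.1576 Im=0.1915

Need the full column D^2_{m',1} for m'=−2..2 at α=0.4196, β=1.4731, γ=5.5089.
cos(β/2)=0.740790, sin(β/2)=0.671736
d^2_{-2,1}: single k=3 term ⇒ +0.449078;  D = -0.019165+0.448669i
d^2_{-1,1}: k∈[2..3] ⇒ +0.742864 -0.203608 = +0.539256;  D = +0.198473+0.501404i
d^2_{0,1}: k∈[1..2] ⇒ +0.668899 -0.550006 = +0.118893;  D = +0.084999+0.083131i
d^2_{1,1}: k∈[0..1] ⇒ +0.301149 -0.742864 = -0.441715;  D = -0.414221-0.153406i
d^2_{2,1}: single k=0 term ⇒ -0.546154;  D = -0.545003+0.035429i
Y_2^{m'}(θ=2.8696,φ=3.1748) and Σ D·Y over m':
  (-0.0192+0.4487i)·(+0.0278-0.0019i)  (+0.1985+0.5014i)·(+0.1998-0.0066i)  (+0.0850+0.0831i)·(+0.5625+0.0000i)  (-0.4142-0.1534i)·(-0.1998-0.0066i)  (-0.5450+0.0354i)·(+0.0278+0.0019i)
Y_2^1(R⁻¹ n̂) = +0.157612+0.191521i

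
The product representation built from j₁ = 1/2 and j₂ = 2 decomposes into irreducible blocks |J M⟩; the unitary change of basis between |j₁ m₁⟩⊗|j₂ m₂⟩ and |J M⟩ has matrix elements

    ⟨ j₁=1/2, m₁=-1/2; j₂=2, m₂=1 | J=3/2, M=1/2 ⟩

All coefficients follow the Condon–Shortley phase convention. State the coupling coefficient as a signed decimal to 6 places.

−√(3/5) ≈ -0.774597

√[4·1!0!3!/5! · 0!1!3!1!2!1!] = √(12/5)
  +(−1)^1/∏(1,0,0,2,0,1)! = -1/2  (running -1/2)
⟨..|..⟩ = √(12/5)·(-1/2) = -0.774597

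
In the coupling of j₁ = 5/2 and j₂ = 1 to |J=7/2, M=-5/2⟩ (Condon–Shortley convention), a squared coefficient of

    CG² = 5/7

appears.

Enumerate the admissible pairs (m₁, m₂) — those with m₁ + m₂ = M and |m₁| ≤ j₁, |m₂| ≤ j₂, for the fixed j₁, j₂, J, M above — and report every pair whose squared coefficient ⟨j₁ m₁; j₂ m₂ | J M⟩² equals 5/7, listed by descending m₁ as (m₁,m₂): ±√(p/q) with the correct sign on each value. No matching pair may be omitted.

(-3/2,-1): +√(5/7)

Admissible pairs with m₁+m₂ = M = -5/2: (-5/2,0), (-3/2,-1)
  (m₁,m₂)=(-3/2,-1): CG² = 5/7, CG = +√(5/7)   ← matches the target
  (m₁,m₂)=(-5/2,0): CG² = 2/7, CG = +√(2/7)
Pairs with CG² = 5/7: (-3/2,-1): +√(5/7)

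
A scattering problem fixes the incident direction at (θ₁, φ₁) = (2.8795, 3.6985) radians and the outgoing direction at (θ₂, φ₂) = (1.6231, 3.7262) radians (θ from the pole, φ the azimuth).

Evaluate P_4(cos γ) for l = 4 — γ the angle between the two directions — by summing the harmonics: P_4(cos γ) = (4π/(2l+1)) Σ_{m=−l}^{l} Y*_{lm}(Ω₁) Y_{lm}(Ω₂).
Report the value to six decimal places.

0.056574

Summing Y*_{l m}(θ₁,φ₁)·Y_{l m}(θ₂,φ₂) over m ∈ [−4, 4]; prefactor 4π/(2·4+1) = 1.396263:
  m=-4: Y*=(-0.001218, 0.001579)  Y=(-0.305632, -0.316689)  product (0.000872, -0.000097)
  m=-3: Y*=(-0.002098, 0.020924)  Y=(-0.011861, -0.064081)  product (0.001366, -0.000114)
  m=-2: Y*=(0.054799, 0.111450)  Y=(-0.127904, 0.301193)  product (-0.040577, 0.002250)
  m=-1: Y*=(0.354779, 0.220903)  Y=(-0.061398, 0.040631)  product (-0.030758, 0.000852)
  m=+0: Y*=(0.578899, -0.000000)  Y=(0.308710, 0.000000)  product (0.178712, 0.000000)
  m=+1: Y*=(-0.354779, 0.220903)  Y=(0.061398, 0.040631)  product (-0.030758, -0.000852)
  m=+2: Y*=(0.054799, -0.111450)  Y=(-0.127904, -0.301193)  product (-0.040577, -0.002250)
  m=+3: Y*=(0.002098, 0.020924)  Y=(0.011861, -0.064081)  product (0.001366, 0.000114)
  m=+4: Y*=(-0.001218, -0.001579)  Y=(-0.305632, 0.316689)  product (0.000872, 0.000097)
Σ over m = (0.040518, -0.000000); ×(4π/9) → (0.056574, -0.000000). Real part: 0.056574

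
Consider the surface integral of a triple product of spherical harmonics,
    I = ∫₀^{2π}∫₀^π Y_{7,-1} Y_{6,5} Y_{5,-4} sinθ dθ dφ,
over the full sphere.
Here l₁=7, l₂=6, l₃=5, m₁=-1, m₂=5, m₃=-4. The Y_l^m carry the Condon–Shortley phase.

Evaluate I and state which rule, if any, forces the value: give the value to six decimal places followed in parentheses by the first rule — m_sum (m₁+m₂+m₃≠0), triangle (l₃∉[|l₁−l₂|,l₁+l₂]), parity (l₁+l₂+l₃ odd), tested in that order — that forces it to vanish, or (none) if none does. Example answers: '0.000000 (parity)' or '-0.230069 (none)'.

-0.122102 (none)

Rules hold: Σm=0, L=18 even, 1≤5≤13.
N = 15·13·11 = 2145
Δ = 8!·6!·4!/19! = 1/174594420
Racah Σ t=2..6: t=2:+1/4147200 t=3:−1/207360 t=4:+1/82944 t=5:−1/207360 t=6:+1/4147200 = 1/345600
⇒ 3j(7 6 5; 0 0 0)² = 420/46189, sgn -1
Racah Σ t=7..8: t=7:−1/14515200 t=8:+1/174182400 = -11/174182400
⇒ 3j(7 6 5; -1 5 -4)² = 121/12597, sgn +1
4πI² = N·(3j₀)²·(3jₘ)² = 254100/1356277
I = -1·√(0.187351/4π) = -0.12210212
No selection rule forces the value: the integral is nonzero (none).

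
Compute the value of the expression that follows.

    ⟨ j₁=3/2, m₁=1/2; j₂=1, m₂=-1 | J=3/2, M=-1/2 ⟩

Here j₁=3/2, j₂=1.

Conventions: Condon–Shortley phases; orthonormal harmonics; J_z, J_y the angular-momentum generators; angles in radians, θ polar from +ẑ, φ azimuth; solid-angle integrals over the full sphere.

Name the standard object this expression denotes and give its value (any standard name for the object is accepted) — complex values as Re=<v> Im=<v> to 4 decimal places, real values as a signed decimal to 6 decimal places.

Clebsch–Gordan coefficient, +√(8/15) ≈ +0.730297

This is a Clebsch–Gordan (vector-coupling) coefficient.
triangle: 1!×2!×1!/5! = 2/120
(j±m)!: 2!×1!×0!×2!×1!×2! = 8
prefactor² = (2J+1)×Δ×N² = 8/15
  k=0: +1/(0!×1!×1!×0!×1!×1!) = 1
Σ = 1  ⇒  CG² = 8/15×1² = 8/15
CG = +√(8/15) = +0.730297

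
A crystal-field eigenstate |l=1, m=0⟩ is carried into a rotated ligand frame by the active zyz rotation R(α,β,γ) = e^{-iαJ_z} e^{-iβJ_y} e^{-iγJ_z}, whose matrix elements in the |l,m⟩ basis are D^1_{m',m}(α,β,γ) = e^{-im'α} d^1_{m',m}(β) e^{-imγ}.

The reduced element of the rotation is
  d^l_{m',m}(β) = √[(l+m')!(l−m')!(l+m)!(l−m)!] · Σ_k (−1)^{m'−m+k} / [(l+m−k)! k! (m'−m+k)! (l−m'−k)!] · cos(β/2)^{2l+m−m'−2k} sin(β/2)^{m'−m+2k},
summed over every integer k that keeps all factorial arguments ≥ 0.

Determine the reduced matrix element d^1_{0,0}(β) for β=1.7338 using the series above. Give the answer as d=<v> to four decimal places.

d=-0.1623

d^1_{0,0}(β=1.7338) via the finite sum:
c=cos(1.733800/2)=0.647193, s=sin(1.733800/2)=0.762326; N=√[1·1·1·1]=1.000000
Admissible k: 0..1 (factorial args all ≥0)
  k=0: (−1)^0·1.0000/(1)·0.6472^2·0.7623^0 = +0.418859
  k=1: (−1)^1·1.0000/(1)·0.6472^0·0.7623^2 = -0.581141
d^1_{0,0}(1.7338) = +0.418859 -0.581141 = -0.162283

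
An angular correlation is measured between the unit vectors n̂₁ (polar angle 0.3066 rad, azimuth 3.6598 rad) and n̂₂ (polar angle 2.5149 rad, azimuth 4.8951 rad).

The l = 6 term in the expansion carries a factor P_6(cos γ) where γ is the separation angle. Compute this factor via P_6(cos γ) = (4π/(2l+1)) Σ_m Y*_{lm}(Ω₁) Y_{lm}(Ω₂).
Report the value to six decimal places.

Expand P_6 via completeness: Σ_{m} conj(Y_{6,m}) at Ω₁ times Y_{6,m} at Ω₂ —
  m=-6: Y*=-0.000365+0.000012i  Y=-0.008981+0.017484i  product +0.000003-0.000006i
  m=-5: Y*=+0.003405-0.002090i  Y=-0.074449-0.057452i  product -0.000374-0.000040i
  m=-4: Y*=-0.012819+0.023353i  Y=+0.195373-0.175140i  product +0.001585+0.006808i
  m=-3: Y*=-0.001932-0.119469i  Y=+0.233843+0.383011i  product +0.045306-0.028677i
  m=-2: Y*=+0.179837+0.303873i  Y=-0.355145+0.135881i  product -0.105159-0.083483i
  m=-1: Y*=-0.514325-0.293260i  Y=+0.017003+0.092024i  product +0.018242-0.052317i
  m=+0: Y*=+0.232550-0.000000i  Y=-0.410974+0.000000i  product -0.095572+0.000000i
  m=+1: Y*=+0.514325-0.293260i  Y=-0.017003+0.092024i  product +0.018242+0.052317i
  m=+2: Y*=+0.179837-0.303873i  Y=-0.355145-0.135881i  product -0.105159+0.083483i
  m=+3: Y*=+0.001932-0.119469i  Y=-0.233843+0.383011i  product +0.045306+0.028677i
  m=+4: Y*=-0.012819-0.023353i  Y=+0.195373+0.175140i  product +0.001585-0.006808i
  m=+5: Y*=-0.003405-0.002090i  Y=+0.074449-0.057452i  product -0.000374+0.000040i
  m=+6: Y*=-0.000365-0.000012i  Y=-0.008981-0.017484i  product +0.000003+0.000006i
Σ over m = -0.176364-0.000000i; ×(4π/13) → -0.170482-0.000000i. Real part: -0.170482

-0.170482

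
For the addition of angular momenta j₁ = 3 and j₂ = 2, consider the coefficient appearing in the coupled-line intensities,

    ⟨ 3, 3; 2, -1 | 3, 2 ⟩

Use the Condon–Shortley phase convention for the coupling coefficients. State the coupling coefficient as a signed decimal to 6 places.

+√(5/12) ≈ +0.645497

√[7·2!4!2!/9! · 6!0!1!3!5!1!] = √(960)
  +(−1)^0/∏(0,2,0,1,4,1)! = 1/48  (running 1/48)
⟨..|..⟩ = √(960)·(1/48) = +0.645497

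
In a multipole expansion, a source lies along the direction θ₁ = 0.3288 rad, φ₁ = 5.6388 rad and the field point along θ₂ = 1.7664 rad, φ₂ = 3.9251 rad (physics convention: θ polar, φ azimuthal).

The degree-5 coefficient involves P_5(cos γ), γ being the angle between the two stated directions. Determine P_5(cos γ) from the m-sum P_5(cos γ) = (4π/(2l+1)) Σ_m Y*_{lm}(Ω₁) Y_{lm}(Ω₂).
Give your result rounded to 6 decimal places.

Summing Y*_{l m}(θ₁,φ₁)·Y_{l m}(θ₂,φ₂) over m ∈ [−5, 5]; prefactor 4π/(2·5+1) = 1.142397:
  [-5]  conj(Y_{5,-5})(Ω₁) = -0.00162 + 0.00013j ; Y_{5,-5}(Ω₂) = 0.30087 - 0.29524j ; Δ = -0.00045 + 0.00052j
  [-4]  conj(Y_{5,-4})(Ω₁) = -0.01276 - 0.00807j ; Y_{5,-4}(Ω₂) = 0.26411 + 0.00200j ; Δ = -0.00335 - 0.00216j
  [-3]  conj(Y_{5,-3})(Ω₁) = -0.02916 - 0.07691j ; Y_{5,-3}(Ω₂) = -0.15153 - 0.15325j ; Δ = -0.00737 + 0.01612j
  [-2]  conj(Y_{5,-2})(Ω₁) = 0.07853 - 0.27103j ; Y_{5,-2}(Ω₂) = 0.00106 - 0.28103j ; Δ = -0.07608 - 0.02236j
  [-1]  conj(Y_{5,-1})(Ω₁) = 0.43894 - 0.32981j ; Y_{5,-1}(Ω₂) = -0.11153 + 0.11111j ; Δ = -0.01231 + 0.08556j
  [+0]  conj(Y_{5,0})(Ω₁) = 0.31500 + 0.00000j ; Y_{5,0}(Ω₂) = -0.28289 + 0.00000j ; Δ = -0.08911 + 0.00000j
  [+1]  conj(Y_{5,1})(Ω₁) = -0.43894 - 0.32981j ; Y_{5,1}(Ω₂) = 0.11153 + 0.11111j ; Δ = -0.01231 - 0.08556j
  [+2]  conj(Y_{5,2})(Ω₁) = 0.07853 + 0.27103j ; Y_{5,2}(Ω₂) = 0.00106 + 0.28103j ; Δ = -0.07608 + 0.02236j
  [+3]  conj(Y_{5,3})(Ω₁) = 0.02916 - 0.07691j ; Y_{5,3}(Ω₂) = 0.15153 - 0.15325j ; Δ = -0.00737 - 0.01612j
  [+4]  conj(Y_{5,4})(Ω₁) = -0.01276 + 0.00807j ; Y_{5,4}(Ω₂) = 0.26411 - 0.00200j ; Δ = -0.00335 + 0.00216j
  [+5]  conj(Y_{5,5})(Ω₁) = 0.00162 + 0.00013j ; Y_{5,5}(Ω₂) = -0.30087 - 0.29524j ; Δ = -0.00045 - 0.00052j
Σ over m = -0.28825 + 0.00000j; ×(4π/11) → -0.32929 + 0.00000j. Real part: -0.329291

-0.329291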